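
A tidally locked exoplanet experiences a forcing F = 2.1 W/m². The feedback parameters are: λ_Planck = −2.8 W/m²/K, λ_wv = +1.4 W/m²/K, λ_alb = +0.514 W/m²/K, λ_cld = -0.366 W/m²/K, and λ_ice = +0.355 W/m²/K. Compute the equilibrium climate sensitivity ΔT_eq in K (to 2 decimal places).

2.34 K

Net feedback parameter λ = (−2.8) + (+1.4) + (+0.514) + (-0.366) + (+0.355) = -0.897 W/m²/K.
ΔT = −F/λ = −2.1/(-0.897) = 2.34 K.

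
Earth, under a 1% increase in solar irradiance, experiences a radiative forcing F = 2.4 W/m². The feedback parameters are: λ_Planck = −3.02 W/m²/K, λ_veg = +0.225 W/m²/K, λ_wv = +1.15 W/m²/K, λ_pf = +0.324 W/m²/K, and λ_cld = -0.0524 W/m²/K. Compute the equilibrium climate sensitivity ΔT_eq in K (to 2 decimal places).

1.75 K

Net feedback parameter λ = (−3.02) + (+0.225) + (+1.15) + (+0.324) + (-0.0524) = -1.3734 W/m²/K.
ΔT = −F/λ = −2.4/(-1.3734) = 1.75 K.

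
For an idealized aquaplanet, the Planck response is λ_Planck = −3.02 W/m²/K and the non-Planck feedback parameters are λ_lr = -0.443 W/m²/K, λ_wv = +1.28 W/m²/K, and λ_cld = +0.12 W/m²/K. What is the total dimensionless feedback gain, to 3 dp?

0.317

Convert to gains: g_lr = -0.443/3.02 = -0.1467; g_wv = 1.28/3.02 = 0.4238; g_cld = 0.12/3.02 = 0.03974.
Total gain g = 0.31684.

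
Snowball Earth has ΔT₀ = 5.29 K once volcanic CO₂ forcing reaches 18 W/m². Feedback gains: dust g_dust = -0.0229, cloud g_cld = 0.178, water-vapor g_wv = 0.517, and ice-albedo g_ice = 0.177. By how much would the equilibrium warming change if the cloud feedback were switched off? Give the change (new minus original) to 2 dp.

-18.97 K

Original: g = 0.8491, ΔT = 5.29/(1−0.8491) = 35.0563 K.
Without cloud: g' = 0.6711, ΔT' = 5.29/(1−0.6711) = 16.0839 K.
Change = 16.0839 − 35.0563 = -18.97 K.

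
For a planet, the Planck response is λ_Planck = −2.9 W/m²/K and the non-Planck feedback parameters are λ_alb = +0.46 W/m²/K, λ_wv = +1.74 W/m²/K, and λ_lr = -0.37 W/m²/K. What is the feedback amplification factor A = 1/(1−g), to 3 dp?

2.710

Convert to gains: g_alb = 0.46/2.9 = 0.1586; g_wv = 1.74/2.9 = 0.6; g_lr = -0.37/2.9 = -0.1276.
Total gain g = 0.631.
A = 1/(1 − 0.631) = 2.710.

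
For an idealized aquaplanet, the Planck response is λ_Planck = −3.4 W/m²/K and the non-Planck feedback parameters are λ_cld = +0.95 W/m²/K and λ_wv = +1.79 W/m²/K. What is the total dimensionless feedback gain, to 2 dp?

Convert to gains: g_cld = 0.95/3.4 = 0.2794; g_wv = 1.79/3.4 = 0.5265.
Total gain g = 0.8059.

0.81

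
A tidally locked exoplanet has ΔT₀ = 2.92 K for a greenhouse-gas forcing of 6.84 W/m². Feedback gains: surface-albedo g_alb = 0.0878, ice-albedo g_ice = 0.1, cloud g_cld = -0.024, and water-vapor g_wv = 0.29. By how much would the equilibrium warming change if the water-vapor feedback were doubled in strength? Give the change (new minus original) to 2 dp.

Original: g = 0.4538, ΔT = 2.92/(1−0.4538) = 5.3460 K.
With doubled water-vapor: g' = 0.7438, ΔT' = 2.92/(1−0.7438) = 11.3973 K.
Change = 11.3973 − 5.3460 = 6.05 K.

6.05 K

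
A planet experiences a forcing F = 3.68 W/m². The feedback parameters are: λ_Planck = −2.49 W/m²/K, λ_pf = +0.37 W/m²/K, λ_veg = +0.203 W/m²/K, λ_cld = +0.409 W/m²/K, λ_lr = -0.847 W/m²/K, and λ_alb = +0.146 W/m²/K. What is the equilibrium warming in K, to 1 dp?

Net feedback parameter λ = (−2.49) + (+0.37) + (+0.203) + (+0.409) + (-0.847) + (+0.146) = -2.209 W/m²/K.
ΔT = −F/λ = −3.68/(-2.209) = 1.7 K.

1.7 K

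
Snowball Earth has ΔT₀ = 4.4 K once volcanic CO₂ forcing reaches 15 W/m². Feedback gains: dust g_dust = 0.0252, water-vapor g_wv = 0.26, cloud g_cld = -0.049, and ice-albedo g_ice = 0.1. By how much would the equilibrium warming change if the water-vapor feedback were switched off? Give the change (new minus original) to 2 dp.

Original: g = 0.3362, ΔT = 4.4/(1−0.3362) = 6.6285 K.
Without water-vapor: g' = 0.0762, ΔT' = 4.4/(1−0.0762) = 4.7629 K.
Change = 4.7629 − 6.6285 = -1.87 K.

-1.87 K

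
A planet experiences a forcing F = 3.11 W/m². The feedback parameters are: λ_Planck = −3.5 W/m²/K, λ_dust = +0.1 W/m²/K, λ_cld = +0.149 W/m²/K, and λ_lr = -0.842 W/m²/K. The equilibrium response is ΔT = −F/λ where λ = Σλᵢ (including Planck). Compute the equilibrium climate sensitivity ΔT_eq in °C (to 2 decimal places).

0.76 °C

Net feedback parameter λ = (−3.5) + (+0.1) + (+0.149) + (-0.842) = -4.093 W/m²/K.
ΔT = −F/λ = −3.11/(-4.093) = 0.76 °C.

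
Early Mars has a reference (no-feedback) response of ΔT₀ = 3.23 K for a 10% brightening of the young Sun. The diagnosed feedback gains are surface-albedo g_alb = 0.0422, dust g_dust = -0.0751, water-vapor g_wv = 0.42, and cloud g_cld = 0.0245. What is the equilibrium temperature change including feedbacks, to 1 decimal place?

5.5 K

Total gain g = 0.0422 − 0.0751 + 0.42 + 0.0245 = 0.4116.
Amplification A = 1/(1 − 0.4116) = 1.7.
ΔT = 3.23 × 1.7 = 5.5 K.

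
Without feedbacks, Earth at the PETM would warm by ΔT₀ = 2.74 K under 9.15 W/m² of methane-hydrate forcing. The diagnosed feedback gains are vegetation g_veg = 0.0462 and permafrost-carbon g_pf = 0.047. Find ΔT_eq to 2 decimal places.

Total gain g = 0.0462 + 0.047 = 0.0932.
Amplification A = 1/(1 − 0.0932) = 1.103.
ΔT = 2.74 × 1.103 = 3.02 K.

3.02 K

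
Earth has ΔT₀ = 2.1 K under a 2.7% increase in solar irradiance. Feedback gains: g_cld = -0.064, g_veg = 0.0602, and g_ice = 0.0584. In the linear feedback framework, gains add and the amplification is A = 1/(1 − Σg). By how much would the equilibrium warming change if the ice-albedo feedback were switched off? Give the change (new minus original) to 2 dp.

-0.13 K

Original: g = 0.0546, ΔT = 2.1/(1−0.0546) = 2.2213 K.
Without ice-albedo: g' = -0.0038, ΔT' = 2.1/(1+0.0038) = 2.0921 K.
Change = 2.0921 − 2.2213 = -0.13 K.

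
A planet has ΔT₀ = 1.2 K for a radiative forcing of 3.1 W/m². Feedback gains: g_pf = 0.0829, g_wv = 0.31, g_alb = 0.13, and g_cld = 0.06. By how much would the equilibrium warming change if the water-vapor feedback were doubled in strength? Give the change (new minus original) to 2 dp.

Original: g = 0.5829, ΔT = 1.2/(1−0.5829) = 2.8770 K.
With doubled water-vapor: g' = 0.8929, ΔT' = 1.2/(1−0.8929) = 11.2045 K.
Change = 11.2045 − 2.8770 = 8.33 K.

8.33 K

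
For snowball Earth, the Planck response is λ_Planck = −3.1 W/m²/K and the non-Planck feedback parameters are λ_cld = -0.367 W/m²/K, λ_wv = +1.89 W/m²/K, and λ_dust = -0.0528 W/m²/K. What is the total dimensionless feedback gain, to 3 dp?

Convert to gains: g_cld = -0.367/3.1 = -0.1184; g_wv = 1.89/3.1 = 0.6097; g_dust = -0.0528/3.1 = -0.01703.
Total gain g = 0.47427.

0.474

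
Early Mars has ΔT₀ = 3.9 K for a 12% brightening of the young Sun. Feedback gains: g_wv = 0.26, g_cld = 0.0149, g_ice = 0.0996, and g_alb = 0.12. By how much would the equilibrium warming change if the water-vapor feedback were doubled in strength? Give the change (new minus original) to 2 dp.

Original: g = 0.4945, ΔT = 3.9/(1−0.4945) = 7.7151 K.
With doubled water-vapor: g' = 0.7545, ΔT' = 3.9/(1−0.7545) = 15.8859 K.
Change = 15.8859 − 7.7151 = 8.17 K.

8.17 K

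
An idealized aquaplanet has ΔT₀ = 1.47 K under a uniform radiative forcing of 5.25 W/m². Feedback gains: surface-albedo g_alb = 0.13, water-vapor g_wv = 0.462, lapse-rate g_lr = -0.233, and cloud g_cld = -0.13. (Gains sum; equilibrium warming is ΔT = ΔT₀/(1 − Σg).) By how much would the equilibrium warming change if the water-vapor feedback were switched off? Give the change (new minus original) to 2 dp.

-0.71 K

Original: g = 0.229, ΔT = 1.47/(1−0.229) = 1.9066 K.
Without water-vapor: g' = -0.233, ΔT' = 1.47/(1+0.233) = 1.1922 K.
Change = 1.1922 − 1.9066 = -0.71 K.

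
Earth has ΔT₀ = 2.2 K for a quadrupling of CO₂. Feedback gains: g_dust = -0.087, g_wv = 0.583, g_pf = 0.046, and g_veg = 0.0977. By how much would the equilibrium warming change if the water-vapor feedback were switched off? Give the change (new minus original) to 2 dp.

Original: g = 0.6397, ΔT = 2.2/(1−0.6397) = 6.1060 K.
Without water-vapor: g' = 0.0567, ΔT' = 2.2/(1−0.0567) = 2.3322 K.
Change = 2.3322 − 6.1060 = -3.77 K.

-3.77 K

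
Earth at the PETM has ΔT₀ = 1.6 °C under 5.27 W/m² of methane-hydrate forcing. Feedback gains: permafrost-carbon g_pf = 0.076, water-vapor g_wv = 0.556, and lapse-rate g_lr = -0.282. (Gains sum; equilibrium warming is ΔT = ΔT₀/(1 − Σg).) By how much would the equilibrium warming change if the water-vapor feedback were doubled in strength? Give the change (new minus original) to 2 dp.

14.56 °C

Original: g = 0.35, ΔT = 1.6/(1−0.35) = 2.4615 °C.
With doubled water-vapor: g' = 0.906, ΔT' = 1.6/(1−0.906) = 17.0213 °C.
Change = 17.0213 − 2.4615 = 14.56 °C.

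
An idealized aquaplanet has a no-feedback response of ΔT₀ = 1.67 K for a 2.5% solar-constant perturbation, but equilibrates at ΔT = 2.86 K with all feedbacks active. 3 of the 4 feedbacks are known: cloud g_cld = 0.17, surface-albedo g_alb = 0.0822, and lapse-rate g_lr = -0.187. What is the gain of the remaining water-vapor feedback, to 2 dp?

Amplification A = ΔT/ΔT₀ = 2.86/1.67 = 1.713.
Total gain g = 1 − 1/A = 1 − 1/1.713 = 0.4162.
Known gains sum to 0.17 + 0.0822 − 0.187 = 0.0652.
g_wv = 0.4162 − 0.0652 = 0.35.

0.35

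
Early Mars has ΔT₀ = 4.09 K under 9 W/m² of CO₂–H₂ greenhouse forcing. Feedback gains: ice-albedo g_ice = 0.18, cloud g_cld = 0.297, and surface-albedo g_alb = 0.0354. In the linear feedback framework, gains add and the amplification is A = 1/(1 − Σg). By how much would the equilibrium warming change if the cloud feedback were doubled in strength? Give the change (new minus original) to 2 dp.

Original: g = 0.5124, ΔT = 4.09/(1−0.5124) = 8.3880 K.
With doubled cloud: g' = 0.8094, ΔT' = 4.09/(1−0.8094) = 21.4586 K.
Change = 21.4586 − 8.3880 = 13.07 K.

13.07 K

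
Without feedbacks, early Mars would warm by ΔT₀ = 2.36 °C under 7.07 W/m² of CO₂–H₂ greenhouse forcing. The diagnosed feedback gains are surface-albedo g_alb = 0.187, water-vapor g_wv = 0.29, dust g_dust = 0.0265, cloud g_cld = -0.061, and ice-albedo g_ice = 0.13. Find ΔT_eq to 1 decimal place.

5.5 °C

Total gain g = 0.187 + 0.29 + 0.0265 − 0.061 + 0.13 = 0.5725.
Amplification A = 1/(1 − 0.5725) = 2.339.
ΔT = 2.36 × 2.339 = 5.5 °C.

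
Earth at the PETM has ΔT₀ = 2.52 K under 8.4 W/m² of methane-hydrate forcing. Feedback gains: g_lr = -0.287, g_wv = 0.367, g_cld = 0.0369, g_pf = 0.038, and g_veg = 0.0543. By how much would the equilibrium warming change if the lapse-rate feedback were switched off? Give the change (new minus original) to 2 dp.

Original: g = 0.2092, ΔT = 2.52/(1−0.2092) = 3.1866 K.
Without lapse-rate: g' = 0.4962, ΔT' = 2.52/(1−0.4962) = 5.0020 K.
Change = 5.0020 − 3.1866 = 1.82 K.

1.82 K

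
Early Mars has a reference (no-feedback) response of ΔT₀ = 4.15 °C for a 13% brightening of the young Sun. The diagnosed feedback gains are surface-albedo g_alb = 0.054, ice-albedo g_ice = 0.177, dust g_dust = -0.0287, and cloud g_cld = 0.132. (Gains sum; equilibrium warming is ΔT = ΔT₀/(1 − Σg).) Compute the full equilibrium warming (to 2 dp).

Total gain g = 0.054 + 0.177 − 0.0287 + 0.132 = 0.3343.
Amplification A = 1/(1 − 0.3343) = 1.502.
ΔT = 4.15 × 1.502 = 6.23 °C.

6.23 °C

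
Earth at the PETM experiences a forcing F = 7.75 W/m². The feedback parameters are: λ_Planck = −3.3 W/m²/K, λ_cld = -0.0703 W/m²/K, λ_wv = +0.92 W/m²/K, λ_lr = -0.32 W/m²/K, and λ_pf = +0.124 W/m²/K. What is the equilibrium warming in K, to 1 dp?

2.9 K

Net feedback parameter λ = (−3.3) + (-0.0703) + (+0.92) + (-0.32) + (+0.124) = -2.6463 W/m²/K.
ΔT = −F/λ = −7.75/(-2.6463) = 2.9 K.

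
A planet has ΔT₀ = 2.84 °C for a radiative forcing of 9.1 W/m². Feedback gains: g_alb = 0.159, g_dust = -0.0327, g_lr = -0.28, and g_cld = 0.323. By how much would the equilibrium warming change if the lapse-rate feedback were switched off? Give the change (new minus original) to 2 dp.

1.74 °C

Original: g = 0.1693, ΔT = 2.84/(1−0.1693) = 3.4188 °C.
Without lapse-rate: g' = 0.4493, ΔT' = 2.84/(1−0.4493) = 5.1571 °C.
Change = 5.1571 − 3.4188 = 1.74 °C.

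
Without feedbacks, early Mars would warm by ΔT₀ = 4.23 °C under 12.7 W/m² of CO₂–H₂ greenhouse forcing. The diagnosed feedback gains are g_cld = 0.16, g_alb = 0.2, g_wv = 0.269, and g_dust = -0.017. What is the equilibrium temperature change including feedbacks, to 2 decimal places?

Total gain g = 0.16 + 0.2 + 0.269 − 0.017 = 0.612.
Amplification A = 1/(1 − 0.612) = 2.577.
ΔT = 4.23 × 2.577 = 10.90 °C.

10.90 °C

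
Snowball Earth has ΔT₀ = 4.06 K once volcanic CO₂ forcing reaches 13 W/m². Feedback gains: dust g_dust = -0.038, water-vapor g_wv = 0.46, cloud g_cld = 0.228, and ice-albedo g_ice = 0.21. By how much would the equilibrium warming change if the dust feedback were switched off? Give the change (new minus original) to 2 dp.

Original: g = 0.86, ΔT = 4.06/(1−0.86) = 29.0000 K.
Without dust: g' = 0.898, ΔT' = 4.06/(1−0.898) = 39.8039 K.
Change = 39.8039 − 29.0000 = 10.80 K.

10.80 K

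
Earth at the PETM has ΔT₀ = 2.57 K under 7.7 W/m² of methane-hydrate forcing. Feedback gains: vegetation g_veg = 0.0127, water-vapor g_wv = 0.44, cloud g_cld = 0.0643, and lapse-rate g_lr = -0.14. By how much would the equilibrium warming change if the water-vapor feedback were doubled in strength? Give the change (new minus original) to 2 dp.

Original: g = 0.377, ΔT = 2.57/(1−0.377) = 4.1252 K.
With doubled water-vapor: g' = 0.817, ΔT' = 2.57/(1−0.817) = 14.0437 K.
Change = 14.0437 − 4.1252 = 9.92 K.

9.92 K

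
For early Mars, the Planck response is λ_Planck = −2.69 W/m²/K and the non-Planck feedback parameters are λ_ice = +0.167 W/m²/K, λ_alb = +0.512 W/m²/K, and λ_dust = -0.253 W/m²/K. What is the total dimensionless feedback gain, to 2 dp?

0.16

Convert to gains: g_ice = 0.167/2.69 = 0.06208; g_alb = 0.512/2.69 = 0.1903; g_dust = -0.253/2.69 = -0.09405.
Total gain g = 0.15833.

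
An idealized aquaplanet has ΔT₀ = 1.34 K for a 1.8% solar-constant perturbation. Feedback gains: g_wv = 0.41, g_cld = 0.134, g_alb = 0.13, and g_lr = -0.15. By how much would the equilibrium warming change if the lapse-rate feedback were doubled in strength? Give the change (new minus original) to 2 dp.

Original: g = 0.524, ΔT = 1.34/(1−0.524) = 2.8151 K.
With doubled lapse-rate: g' = 0.374, ΔT' = 1.34/(1−0.374) = 2.1406 K.
Change = 2.1406 − 2.8151 = -0.67 K.

-0.67 K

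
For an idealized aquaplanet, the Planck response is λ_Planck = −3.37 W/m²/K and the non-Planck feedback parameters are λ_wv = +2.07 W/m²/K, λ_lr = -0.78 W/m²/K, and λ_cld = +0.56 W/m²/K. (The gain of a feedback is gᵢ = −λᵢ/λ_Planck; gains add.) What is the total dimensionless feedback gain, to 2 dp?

Convert to gains: g_wv = 2.07/3.37 = 0.6142; g_lr = -0.78/3.37 = -0.2315; g_cld = 0.56/3.37 = 0.1662.
Total gain g = 0.5489.

0.55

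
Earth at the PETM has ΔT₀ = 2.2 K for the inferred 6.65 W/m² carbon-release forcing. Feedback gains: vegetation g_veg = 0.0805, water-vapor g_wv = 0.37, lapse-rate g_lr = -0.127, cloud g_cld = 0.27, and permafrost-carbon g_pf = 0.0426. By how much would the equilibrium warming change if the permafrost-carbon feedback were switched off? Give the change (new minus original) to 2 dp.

-0.63 K

Original: g = 0.6361, ΔT = 2.2/(1−0.6361) = 6.0456 K.
Without permafrost-carbon: g' = 0.5935, ΔT' = 2.2/(1−0.5935) = 5.4121 K.
Change = 5.4121 − 6.0456 = -0.63 K.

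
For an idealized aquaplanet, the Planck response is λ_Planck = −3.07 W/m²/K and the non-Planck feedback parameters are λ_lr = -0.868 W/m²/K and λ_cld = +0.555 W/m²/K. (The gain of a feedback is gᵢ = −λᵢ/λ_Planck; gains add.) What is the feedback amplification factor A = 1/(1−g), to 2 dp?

0.91

Convert to gains: g_lr = -0.868/3.07 = -0.2827; g_cld = 0.555/3.07 = 0.1808.
Total gain g = -0.1019.
A = 1/(1 + 0.1019) = 0.91.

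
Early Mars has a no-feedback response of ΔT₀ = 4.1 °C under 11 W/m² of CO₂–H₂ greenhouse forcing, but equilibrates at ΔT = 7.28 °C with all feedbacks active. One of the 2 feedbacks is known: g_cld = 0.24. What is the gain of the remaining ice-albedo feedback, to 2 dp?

Amplification A = ΔT/ΔT₀ = 7.28/4.1 = 1.776.
Total gain g = 1 − 1/A = 1 − 1/1.776 = 0.4369.
The known gain is 0.24.
g_ice = 0.4369 − 0.24 = 0.20.

0.20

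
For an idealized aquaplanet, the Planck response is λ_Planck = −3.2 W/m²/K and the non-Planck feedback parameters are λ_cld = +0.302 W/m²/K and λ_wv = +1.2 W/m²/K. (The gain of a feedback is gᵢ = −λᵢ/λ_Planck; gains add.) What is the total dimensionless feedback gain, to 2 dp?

0.47

Convert to gains: g_cld = 0.302/3.2 = 0.09437; g_wv = 1.2/3.2 = 0.375.
Total gain g = 0.46937.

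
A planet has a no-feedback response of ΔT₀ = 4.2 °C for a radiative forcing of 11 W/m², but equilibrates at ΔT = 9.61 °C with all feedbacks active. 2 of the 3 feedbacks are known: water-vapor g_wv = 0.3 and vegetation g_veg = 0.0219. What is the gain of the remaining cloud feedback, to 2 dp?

Amplification A = ΔT/ΔT₀ = 9.61/4.2 = 2.288.
Total gain g = 1 − 1/A = 1 − 1/2.288 = 0.5629.
Known gains sum to 0.3 + 0.0219 = 0.3219.
g_cld = 0.5629 − 0.3219 = 0.24.

0.24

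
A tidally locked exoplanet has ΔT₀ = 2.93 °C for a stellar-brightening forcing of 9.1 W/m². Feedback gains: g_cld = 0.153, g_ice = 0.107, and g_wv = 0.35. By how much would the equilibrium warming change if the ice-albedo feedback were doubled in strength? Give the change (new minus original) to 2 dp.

Original: g = 0.61, ΔT = 2.93/(1−0.61) = 7.5128 °C.
With doubled ice-albedo: g' = 0.717, ΔT' = 2.93/(1−0.717) = 10.3534 °C.
Change = 10.3534 − 7.5128 = 2.84 °C.

2.84 °C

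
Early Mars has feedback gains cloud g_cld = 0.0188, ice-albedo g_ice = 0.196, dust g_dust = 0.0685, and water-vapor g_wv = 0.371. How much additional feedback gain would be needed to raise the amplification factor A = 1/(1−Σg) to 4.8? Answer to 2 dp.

0.14

Current total gain = 0.6543.
Target gain for A = 4.8: g* = 1 − 1/4.8 = 0.7917.
Additional gain needed = 0.7917 − 0.6543 = 0.14.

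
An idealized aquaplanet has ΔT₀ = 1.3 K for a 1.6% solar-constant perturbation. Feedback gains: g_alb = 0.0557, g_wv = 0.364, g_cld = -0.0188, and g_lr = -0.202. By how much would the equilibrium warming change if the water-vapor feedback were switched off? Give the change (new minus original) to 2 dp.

Original: g = 0.1989, ΔT = 1.3/(1−0.1989) = 1.6228 K.
Without water-vapor: g' = -0.1651, ΔT' = 1.3/(1+0.1651) = 1.1158 K.
Change = 1.1158 − 1.6228 = -0.51 K.

-0.51 K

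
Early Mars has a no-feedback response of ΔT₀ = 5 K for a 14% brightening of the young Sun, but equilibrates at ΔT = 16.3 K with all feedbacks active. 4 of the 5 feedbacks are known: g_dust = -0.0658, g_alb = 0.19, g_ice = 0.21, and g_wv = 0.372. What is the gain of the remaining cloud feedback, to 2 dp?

Amplification A = ΔT/ΔT₀ = 16.3/5 = 3.26.
Total gain g = 1 − 1/A = 1 − 1/3.26 = 0.6933.
Known gains sum to -0.0658 + 0.19 + 0.21 + 0.372 = 0.7062.
g_cld = 0.6933 − 0.7062 = -0.01.

-0.01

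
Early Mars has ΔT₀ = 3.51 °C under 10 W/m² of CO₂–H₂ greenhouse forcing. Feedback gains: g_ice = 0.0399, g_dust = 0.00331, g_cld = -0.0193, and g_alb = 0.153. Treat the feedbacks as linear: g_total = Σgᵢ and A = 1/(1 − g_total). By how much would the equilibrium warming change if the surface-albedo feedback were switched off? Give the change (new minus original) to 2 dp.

Original: g = 0.17691, ΔT = 3.51/(1−0.17691) = 4.2644 °C.
Without surface-albedo: g' = 0.02391, ΔT' = 3.51/(1−0.02391) = 3.5960 °C.
Change = 3.5960 − 4.2644 = -0.67 °C.

-0.67 °C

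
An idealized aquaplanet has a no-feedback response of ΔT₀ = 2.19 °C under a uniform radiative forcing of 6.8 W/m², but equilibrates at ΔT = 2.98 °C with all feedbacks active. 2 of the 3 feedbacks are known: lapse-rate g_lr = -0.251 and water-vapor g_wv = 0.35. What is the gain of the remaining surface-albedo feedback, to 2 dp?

Amplification A = ΔT/ΔT₀ = 2.98/2.19 = 1.361.
Total gain g = 1 − 1/A = 1 − 1/1.361 = 0.2652.
Known gains sum to -0.251 + 0.35 = 0.099.
g_alb = 0.2652 − 0.099 = 0.17.

0.17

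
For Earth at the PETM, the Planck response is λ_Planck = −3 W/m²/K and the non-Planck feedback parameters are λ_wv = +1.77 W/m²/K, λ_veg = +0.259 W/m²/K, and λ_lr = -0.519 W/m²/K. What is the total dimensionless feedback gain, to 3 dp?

Convert to gains: g_wv = 1.77/3 = 0.59; g_veg = 0.259/3 = 0.08633; g_lr = -0.519/3 = -0.173.
Total gain g = 0.50333.

0.503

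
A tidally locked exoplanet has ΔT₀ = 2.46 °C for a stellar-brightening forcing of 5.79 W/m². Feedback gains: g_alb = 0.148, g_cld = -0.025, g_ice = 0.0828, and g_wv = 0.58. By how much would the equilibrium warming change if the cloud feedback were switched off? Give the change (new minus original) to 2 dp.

1.52 °C

Original: g = 0.7858, ΔT = 2.46/(1−0.7858) = 11.4846 °C.
Without cloud: g' = 0.8108, ΔT' = 2.46/(1−0.8108) = 13.0021 °C.
Change = 13.0021 − 11.4846 = 1.52 °C.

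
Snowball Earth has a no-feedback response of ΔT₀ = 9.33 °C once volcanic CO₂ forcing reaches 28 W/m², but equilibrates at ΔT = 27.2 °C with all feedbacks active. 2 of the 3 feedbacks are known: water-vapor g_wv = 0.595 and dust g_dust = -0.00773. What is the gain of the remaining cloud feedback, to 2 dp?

0.07

Amplification A = ΔT/ΔT₀ = 27.2/9.33 = 2.915.
Total gain g = 1 − 1/A = 1 − 1/2.915 = 0.6569.
Known gains sum to 0.595 − 0.00773 = 0.58727.
g_cld = 0.6569 − 0.58727 = 0.07.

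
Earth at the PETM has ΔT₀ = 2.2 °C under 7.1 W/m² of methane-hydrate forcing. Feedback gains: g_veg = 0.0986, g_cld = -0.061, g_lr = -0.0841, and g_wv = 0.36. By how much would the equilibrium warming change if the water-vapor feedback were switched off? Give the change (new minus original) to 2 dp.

Original: g = 0.3135, ΔT = 2.2/(1−0.3135) = 3.2047 °C.
Without water-vapor: g' = -0.0465, ΔT' = 2.2/(1+0.0465) = 2.1022 °C.
Change = 2.1022 − 3.2047 = -1.10 °C.

-1.10 °C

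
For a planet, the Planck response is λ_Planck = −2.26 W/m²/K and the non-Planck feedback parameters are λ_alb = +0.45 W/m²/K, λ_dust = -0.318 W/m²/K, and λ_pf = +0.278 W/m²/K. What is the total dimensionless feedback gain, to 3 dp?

0.181

Convert to gains: g_alb = 0.45/2.26 = 0.1991; g_dust = -0.318/2.26 = -0.1407; g_pf = 0.278/2.26 = 0.123.
Total gain g = 0.1814.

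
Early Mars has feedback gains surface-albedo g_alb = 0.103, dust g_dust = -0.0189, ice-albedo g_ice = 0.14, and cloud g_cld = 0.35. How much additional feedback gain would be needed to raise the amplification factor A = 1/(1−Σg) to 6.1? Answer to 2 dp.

Current total gain = 0.5741.
Target gain for A = 6.1: g* = 1 − 1/6.1 = 0.8361.
Additional gain needed = 0.8361 − 0.5741 = 0.26.

0.26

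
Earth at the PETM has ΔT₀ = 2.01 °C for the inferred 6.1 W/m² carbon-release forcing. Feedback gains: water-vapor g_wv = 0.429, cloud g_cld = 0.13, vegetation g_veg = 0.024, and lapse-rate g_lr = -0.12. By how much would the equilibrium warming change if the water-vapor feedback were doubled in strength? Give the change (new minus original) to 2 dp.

Original: g = 0.463, ΔT = 2.01/(1−0.463) = 3.7430 °C.
With doubled water-vapor: g' = 0.892, ΔT' = 2.01/(1−0.892) = 18.6111 °C.
Change = 18.6111 − 3.7430 = 14.87 °C.

14.87 °C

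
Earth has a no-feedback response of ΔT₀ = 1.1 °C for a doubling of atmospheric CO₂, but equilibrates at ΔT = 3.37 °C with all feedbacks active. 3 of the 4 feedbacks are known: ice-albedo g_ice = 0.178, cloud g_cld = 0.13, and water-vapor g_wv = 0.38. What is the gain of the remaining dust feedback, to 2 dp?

-0.01

Amplification A = ΔT/ΔT₀ = 3.37/1.1 = 3.064.
Total gain g = 1 − 1/A = 1 − 1/3.064 = 0.6736.
Known gains sum to 0.178 + 0.13 + 0.38 = 0.688.
g_dust = 0.6736 − 0.688 = -0.01.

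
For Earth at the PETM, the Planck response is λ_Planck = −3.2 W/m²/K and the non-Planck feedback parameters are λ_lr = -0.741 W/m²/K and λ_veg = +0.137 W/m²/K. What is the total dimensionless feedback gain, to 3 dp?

-0.189

Convert to gains: g_lr = -0.741/3.2 = -0.2316; g_veg = 0.137/3.2 = 0.04281.
Total gain g = -0.18879.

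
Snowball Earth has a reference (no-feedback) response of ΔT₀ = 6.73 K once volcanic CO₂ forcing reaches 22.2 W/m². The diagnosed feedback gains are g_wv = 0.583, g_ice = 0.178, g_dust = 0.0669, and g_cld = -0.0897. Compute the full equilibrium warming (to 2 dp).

25.71 K

Total gain g = 0.583 + 0.178 + 0.0669 − 0.0897 = 0.7382.
Amplification A = 1/(1 − 0.7382) = 3.82.
ΔT = 6.73 × 3.82 = 25.71 K.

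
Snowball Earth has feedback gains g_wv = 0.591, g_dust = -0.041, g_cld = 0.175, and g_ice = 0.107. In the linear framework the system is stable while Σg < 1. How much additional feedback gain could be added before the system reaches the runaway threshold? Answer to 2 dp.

Current total gain = 0.591 − 0.041 + 0.175 + 0.107 = 0.832.
Margin to runaway = 1 − 0.832 = 0.17.

0.17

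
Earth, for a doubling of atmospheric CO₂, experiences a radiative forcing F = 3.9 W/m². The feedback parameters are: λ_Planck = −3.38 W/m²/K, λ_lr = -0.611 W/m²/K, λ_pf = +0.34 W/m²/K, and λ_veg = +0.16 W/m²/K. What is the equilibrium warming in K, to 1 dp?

Net feedback parameter λ = (−3.38) + (-0.611) + (+0.34) + (+0.16) = -3.491 W/m²/K.
ΔT = −F/λ = −3.9/(-3.491) = 1.1 K.

1.1 K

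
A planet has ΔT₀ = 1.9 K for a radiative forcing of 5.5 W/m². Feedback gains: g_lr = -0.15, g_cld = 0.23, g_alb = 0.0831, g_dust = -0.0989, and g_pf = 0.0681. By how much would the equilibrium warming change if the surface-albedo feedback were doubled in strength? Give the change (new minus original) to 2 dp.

0.23 K

Original: g = 0.1323, ΔT = 1.9/(1−0.1323) = 2.1897 K.
With doubled surface-albedo: g' = 0.2154, ΔT' = 1.9/(1−0.2154) = 2.4216 K.
Change = 2.4216 − 2.1897 = 0.23 K.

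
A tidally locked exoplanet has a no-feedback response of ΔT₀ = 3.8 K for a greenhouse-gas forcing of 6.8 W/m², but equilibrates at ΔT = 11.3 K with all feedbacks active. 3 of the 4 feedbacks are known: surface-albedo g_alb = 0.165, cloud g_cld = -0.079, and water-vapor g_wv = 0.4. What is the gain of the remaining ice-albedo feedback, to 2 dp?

Amplification A = ΔT/ΔT₀ = 11.3/3.8 = 2.974.
Total gain g = 1 − 1/A = 1 − 1/2.974 = 0.6638.
Known gains sum to 0.165 − 0.079 + 0.4 = 0.486.
g_ice = 0.6638 − 0.486 = 0.18.

0.18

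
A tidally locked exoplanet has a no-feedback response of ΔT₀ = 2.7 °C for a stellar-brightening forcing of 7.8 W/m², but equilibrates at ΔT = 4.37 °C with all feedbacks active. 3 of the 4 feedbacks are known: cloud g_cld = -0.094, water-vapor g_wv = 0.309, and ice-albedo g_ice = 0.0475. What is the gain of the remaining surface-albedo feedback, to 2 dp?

Amplification A = ΔT/ΔT₀ = 4.37/2.7 = 1.619.
Total gain g = 1 − 1/A = 1 − 1/1.619 = 0.3823.
Known gains sum to -0.094 + 0.309 + 0.0475 = 0.2625.
g_alb = 0.3823 − 0.2625 = 0.12.

0.12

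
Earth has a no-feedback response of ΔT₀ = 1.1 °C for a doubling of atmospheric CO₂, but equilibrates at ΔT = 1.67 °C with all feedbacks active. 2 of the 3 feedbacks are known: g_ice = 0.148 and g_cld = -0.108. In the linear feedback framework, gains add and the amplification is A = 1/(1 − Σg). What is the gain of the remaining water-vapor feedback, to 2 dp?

Amplification A = ΔT/ΔT₀ = 1.67/1.1 = 1.518.
Total gain g = 1 − 1/A = 1 − 1/1.518 = 0.3412.
Known gains sum to 0.148 − 0.108 = 0.04.
g_wv = 0.3412 − 0.04 = 0.30.

0.30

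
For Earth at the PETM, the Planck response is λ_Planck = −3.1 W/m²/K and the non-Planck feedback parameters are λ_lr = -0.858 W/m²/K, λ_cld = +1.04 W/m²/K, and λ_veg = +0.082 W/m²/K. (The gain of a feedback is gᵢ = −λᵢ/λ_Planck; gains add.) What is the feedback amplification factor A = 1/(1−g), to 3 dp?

Convert to gains: g_lr = -0.858/3.1 = -0.2768; g_cld = 1.04/3.1 = 0.3355; g_veg = 0.082/3.1 = 0.02645.
Total gain g = 0.08515.
A = 1/(1 − 0.08515) = 1.093.

1.093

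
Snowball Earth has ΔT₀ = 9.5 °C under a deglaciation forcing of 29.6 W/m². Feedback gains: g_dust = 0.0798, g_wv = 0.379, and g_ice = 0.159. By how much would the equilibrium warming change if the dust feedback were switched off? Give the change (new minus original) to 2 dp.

Original: g = 0.6178, ΔT = 9.5/(1−0.6178) = 24.8561 °C.
Without dust: g' = 0.538, ΔT' = 9.5/(1−0.538) = 20.5628 °C.
Change = 20.5628 − 24.8561 = -4.29 °C.

-4.29 °C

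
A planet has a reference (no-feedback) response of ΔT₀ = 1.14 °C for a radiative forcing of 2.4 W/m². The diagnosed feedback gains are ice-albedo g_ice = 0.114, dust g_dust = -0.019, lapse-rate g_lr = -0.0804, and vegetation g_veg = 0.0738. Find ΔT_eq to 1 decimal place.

1.3 °C

Total gain g = 0.114 − 0.019 − 0.0804 + 0.0738 = 0.0884.
Amplification A = 1/(1 − 0.0884) = 1.097.
ΔT = 1.14 × 1.097 = 1.3 °C.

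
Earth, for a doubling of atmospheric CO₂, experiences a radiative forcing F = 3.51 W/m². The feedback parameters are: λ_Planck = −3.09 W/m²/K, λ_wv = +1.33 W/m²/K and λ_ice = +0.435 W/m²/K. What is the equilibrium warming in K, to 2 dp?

Net feedback parameter λ = (−3.09) + (+1.33) + (+0.435) = -1.325 W/m²/K.
ΔT = −F/λ = −3.51/(-1.325) = 2.65 K.

2.65 K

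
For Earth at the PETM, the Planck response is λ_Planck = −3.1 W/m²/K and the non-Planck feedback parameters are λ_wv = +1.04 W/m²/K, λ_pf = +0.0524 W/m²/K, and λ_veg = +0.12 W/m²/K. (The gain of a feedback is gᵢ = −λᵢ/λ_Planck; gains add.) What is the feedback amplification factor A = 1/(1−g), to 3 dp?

1.642

Convert to gains: g_wv = 1.04/3.1 = 0.3355; g_pf = 0.0524/3.1 = 0.0169; g_veg = 0.12/3.1 = 0.03871.
Total gain g = 0.39111.
A = 1/(1 − 0.39111) = 1.642.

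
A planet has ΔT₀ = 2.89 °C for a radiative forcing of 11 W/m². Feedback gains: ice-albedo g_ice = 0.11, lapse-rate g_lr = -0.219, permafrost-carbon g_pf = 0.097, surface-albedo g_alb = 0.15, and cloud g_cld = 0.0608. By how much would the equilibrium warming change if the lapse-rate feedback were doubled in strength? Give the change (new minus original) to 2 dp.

Original: g = 0.1988, ΔT = 2.89/(1−0.1988) = 3.6071 °C.
With doubled lapse-rate: g' = -0.0202, ΔT' = 2.89/(1+0.0202) = 2.8328 °C.
Change = 2.8328 − 3.6071 = -0.77 °C.

-0.77 °C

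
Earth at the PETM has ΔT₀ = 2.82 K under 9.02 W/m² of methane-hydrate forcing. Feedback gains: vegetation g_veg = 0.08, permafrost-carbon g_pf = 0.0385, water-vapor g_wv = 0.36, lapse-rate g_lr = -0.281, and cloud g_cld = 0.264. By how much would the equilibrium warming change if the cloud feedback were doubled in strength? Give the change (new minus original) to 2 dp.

Original: g = 0.4615, ΔT = 2.82/(1−0.4615) = 5.2368 K.
With doubled cloud: g' = 0.7255, ΔT' = 2.82/(1−0.7255) = 10.2732 K.
Change = 10.2732 − 5.2368 = 5.04 K.

5.04 K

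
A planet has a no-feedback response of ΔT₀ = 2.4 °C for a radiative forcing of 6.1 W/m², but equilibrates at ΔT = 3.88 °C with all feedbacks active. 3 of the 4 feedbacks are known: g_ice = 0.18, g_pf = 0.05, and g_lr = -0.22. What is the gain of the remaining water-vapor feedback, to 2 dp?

Amplification A = ΔT/ΔT₀ = 3.88/2.4 = 1.617.
Total gain g = 1 − 1/A = 1 − 1/1.617 = 0.3816.
Known gains sum to 0.18 + 0.05 − 0.22 = 0.01.
g_wv = 0.3816 − 0.01 = 0.37.

0.37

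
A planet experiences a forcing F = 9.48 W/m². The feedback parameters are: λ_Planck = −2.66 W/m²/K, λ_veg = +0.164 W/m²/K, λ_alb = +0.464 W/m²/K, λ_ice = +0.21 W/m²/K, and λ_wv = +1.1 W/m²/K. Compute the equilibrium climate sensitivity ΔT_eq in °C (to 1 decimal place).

13.1 °C

Net feedback parameter λ = (−2.66) + (+0.164) + (+0.464) + (+0.21) + (+1.1) = -0.722 W/m²/K.
ΔT = −F/λ = −9.48/(-0.722) = 13.1 °C.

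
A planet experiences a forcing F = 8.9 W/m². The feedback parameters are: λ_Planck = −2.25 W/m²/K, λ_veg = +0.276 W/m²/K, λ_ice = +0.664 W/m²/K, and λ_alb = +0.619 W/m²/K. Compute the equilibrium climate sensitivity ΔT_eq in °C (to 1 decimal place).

12.9 °C

Net feedback parameter λ = (−2.25) + (+0.276) + (+0.664) + (+0.619) = -0.691 W/m²/K.
ΔT = −F/λ = −8.9/(-0.691) = 12.9 °C.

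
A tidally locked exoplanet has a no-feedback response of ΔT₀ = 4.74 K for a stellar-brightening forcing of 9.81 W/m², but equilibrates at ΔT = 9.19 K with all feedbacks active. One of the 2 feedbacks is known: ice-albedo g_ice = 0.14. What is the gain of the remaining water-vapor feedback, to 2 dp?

Amplification A = ΔT/ΔT₀ = 9.19/4.74 = 1.939.
Total gain g = 1 − 1/A = 1 − 1/1.939 = 0.4843.
The known gain is 0.14.
g_wv = 0.4843 − 0.14 = 0.34.

0.34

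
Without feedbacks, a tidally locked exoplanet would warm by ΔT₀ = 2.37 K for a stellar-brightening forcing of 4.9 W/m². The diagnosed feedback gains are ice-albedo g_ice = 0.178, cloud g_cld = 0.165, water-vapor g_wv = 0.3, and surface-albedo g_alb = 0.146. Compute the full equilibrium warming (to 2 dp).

Total gain g = 0.178 + 0.165 + 0.3 + 0.146 = 0.789.
Amplification A = 1/(1 − 0.789) = 4.739.
ΔT = 2.37 × 4.739 = 11.23 K.

11.23 K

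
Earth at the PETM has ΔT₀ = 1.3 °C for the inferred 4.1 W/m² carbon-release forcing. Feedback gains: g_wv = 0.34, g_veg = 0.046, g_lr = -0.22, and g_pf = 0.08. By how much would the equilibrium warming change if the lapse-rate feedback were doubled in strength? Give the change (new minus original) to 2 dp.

-0.39 °C

Original: g = 0.246, ΔT = 1.3/(1−0.246) = 1.7241 °C.
With doubled lapse-rate: g' = 0.026, ΔT' = 1.3/(1−0.026) = 1.3347 °C.
Change = 1.3347 − 1.7241 = -0.39 °C.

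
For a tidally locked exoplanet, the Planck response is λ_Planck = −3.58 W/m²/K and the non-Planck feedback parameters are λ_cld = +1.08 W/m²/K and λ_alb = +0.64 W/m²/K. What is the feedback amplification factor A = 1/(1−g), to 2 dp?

1.92

Convert to gains: g_cld = 1.08/3.58 = 0.3017; g_alb = 0.64/3.58 = 0.1788.
Total gain g = 0.4805.
A = 1/(1 − 0.4805) = 1.92.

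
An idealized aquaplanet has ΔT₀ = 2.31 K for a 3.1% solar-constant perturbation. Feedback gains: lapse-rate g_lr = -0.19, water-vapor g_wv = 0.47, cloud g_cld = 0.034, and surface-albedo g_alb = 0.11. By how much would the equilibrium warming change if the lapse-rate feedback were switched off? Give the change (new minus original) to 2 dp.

1.97 K

Original: g = 0.424, ΔT = 2.31/(1−0.424) = 4.0104 K.
Without lapse-rate: g' = 0.614, ΔT' = 2.31/(1−0.614) = 5.9845 K.
Change = 5.9845 − 4.0104 = 1.97 K.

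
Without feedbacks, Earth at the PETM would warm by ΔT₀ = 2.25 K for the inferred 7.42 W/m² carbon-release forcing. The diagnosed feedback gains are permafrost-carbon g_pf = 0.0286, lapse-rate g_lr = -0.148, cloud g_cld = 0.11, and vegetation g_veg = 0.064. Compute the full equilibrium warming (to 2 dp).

2.38 K

Total gain g = 0.0286 − 0.148 + 0.11 + 0.064 = 0.0546.
Amplification A = 1/(1 − 0.0546) = 1.058.
ΔT = 2.25 × 1.058 = 2.38 K.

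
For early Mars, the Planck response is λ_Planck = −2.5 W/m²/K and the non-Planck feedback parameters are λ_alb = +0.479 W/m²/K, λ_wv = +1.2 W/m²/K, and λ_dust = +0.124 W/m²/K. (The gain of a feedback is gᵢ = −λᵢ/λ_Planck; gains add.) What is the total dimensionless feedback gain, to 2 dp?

0.72

Convert to gains: g_alb = 0.479/2.5 = 0.1916; g_wv = 1.2/2.5 = 0.48; g_dust = 0.124/2.5 = 0.0496.
Total gain g = 0.7212.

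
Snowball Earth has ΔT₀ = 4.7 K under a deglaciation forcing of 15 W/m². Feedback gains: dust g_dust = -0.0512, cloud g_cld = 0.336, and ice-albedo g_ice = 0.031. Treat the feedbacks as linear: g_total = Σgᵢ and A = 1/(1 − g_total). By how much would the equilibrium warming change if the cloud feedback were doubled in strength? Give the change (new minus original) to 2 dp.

6.63 K

Original: g = 0.3158, ΔT = 4.7/(1−0.3158) = 6.8693 K.
With doubled cloud: g' = 0.6518, ΔT' = 4.7/(1−0.6518) = 13.4980 K.
Change = 13.4980 − 6.8693 = 6.63 K.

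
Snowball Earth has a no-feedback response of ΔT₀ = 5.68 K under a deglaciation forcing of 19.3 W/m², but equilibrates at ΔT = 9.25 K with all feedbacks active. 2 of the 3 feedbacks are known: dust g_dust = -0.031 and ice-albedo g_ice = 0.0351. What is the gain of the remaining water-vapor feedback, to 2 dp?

0.38

Amplification A = ΔT/ΔT₀ = 9.25/5.68 = 1.629.
Total gain g = 1 − 1/A = 1 − 1/1.629 = 0.3861.
Known gains sum to -0.031 + 0.0351 = 0.0041.
g_wv = 0.3861 − 0.0041 = 0.38.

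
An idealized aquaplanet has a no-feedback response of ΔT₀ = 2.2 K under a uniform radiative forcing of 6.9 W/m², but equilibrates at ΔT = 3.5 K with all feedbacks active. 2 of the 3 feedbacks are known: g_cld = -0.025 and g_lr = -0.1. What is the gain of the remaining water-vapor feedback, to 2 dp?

Amplification A = ΔT/ΔT₀ = 3.5/2.2 = 1.591.
Total gain g = 1 − 1/A = 1 − 1/1.591 = 0.3715.
Known gains sum to -0.025 − 0.1 = -0.125.
g_wv = 0.3715 + 0.125 = 0.50.

0.50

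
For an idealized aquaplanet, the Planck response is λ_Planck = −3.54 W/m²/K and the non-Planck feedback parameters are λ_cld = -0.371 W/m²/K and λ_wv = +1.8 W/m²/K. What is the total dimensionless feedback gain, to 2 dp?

Convert to gains: g_cld = -0.371/3.54 = -0.1048; g_wv = 1.8/3.54 = 0.5085.
Total gain g = 0.4037.

0.40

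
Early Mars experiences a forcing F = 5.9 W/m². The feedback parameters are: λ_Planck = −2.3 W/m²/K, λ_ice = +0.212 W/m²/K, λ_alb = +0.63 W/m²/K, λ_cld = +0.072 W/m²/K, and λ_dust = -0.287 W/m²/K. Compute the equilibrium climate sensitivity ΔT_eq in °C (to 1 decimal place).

Net feedback parameter λ = (−2.3) + (+0.212) + (+0.63) + (+0.072) + (-0.287) = -1.673 W/m²/K.
ΔT = −F/λ = −5.9/(-1.673) = 3.5 °C.

3.5 °C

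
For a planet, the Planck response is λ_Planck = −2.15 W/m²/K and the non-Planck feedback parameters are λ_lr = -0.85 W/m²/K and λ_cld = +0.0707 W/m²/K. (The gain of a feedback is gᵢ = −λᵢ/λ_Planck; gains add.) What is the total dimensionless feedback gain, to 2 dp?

Convert to gains: g_lr = -0.85/2.15 = -0.3953; g_cld = 0.0707/2.15 = 0.03288.
Total gain g = -0.36242.

-0.36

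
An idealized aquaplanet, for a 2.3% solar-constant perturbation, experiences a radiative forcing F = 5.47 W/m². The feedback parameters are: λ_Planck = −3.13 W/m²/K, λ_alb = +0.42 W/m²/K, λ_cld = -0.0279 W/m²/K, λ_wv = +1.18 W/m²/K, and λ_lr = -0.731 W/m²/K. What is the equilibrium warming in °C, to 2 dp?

Net feedback parameter λ = (−3.13) + (+0.42) + (-0.0279) + (+1.18) + (-0.731) = -2.2889 W/m²/K.
ΔT = −F/λ = −5.47/(-2.2889) = 2.39 °C.

2.39 °C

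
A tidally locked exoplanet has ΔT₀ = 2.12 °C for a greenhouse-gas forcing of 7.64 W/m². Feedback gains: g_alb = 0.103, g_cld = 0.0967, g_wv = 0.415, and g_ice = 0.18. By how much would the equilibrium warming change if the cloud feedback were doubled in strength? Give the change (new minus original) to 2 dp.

9.19 °C

Original: g = 0.7947, ΔT = 2.12/(1−0.7947) = 10.3264 °C.
With doubled cloud: g' = 0.8914, ΔT' = 2.12/(1−0.8914) = 19.5212 °C.
Change = 19.5212 − 10.3264 = 9.19 °C.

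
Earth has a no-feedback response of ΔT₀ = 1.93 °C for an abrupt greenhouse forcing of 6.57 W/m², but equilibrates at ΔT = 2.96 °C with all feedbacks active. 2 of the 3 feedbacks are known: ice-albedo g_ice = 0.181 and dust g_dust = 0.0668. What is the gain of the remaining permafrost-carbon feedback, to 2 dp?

Amplification A = ΔT/ΔT₀ = 2.96/1.93 = 1.534.
Total gain g = 1 − 1/A = 1 − 1/1.534 = 0.3481.
Known gains sum to 0.181 + 0.0668 = 0.2478.
g_pf = 0.3481 − 0.2478 = 0.10.

0.10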